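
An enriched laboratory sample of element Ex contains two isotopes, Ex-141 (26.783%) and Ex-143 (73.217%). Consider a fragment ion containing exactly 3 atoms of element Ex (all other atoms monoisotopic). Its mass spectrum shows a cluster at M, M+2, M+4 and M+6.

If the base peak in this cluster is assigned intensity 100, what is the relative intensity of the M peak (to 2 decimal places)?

4.46

Binomial terms of (0.26783 + 0.73217)^3: M 0.0192, M+2 0.1576, M+4 0.4307, M+6 0.3925 → M+4 is the base peak.
P(M+4) = C(3,2) × 0.26783^1 × 0.73217^2 = 3 × 0.26783 × 0.53607291 = 0.430729 (base)
P(M) = C(3,0) × 0.26783^3 × 0.73217^0 = 1 × 0.01921222 × 1.0000 = 0.019212
Relative intensity = 0.019212 / 0.430729 × 100 = 4.46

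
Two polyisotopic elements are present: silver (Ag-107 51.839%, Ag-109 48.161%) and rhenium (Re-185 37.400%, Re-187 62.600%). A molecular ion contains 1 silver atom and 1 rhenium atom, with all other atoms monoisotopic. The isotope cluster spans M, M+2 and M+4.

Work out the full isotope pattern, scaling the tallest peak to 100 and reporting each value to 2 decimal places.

Silver pattern (n=1): 0.51839 : 0.48161
Rhenium pattern (n=1): 0.3740 : 0.6260
Convolve the two distributions (both contribute in 2-u steps):
  M: 0.51839×0.3740 = 0.193878
  M+2: 0.51839×0.6260 + 0.48161×0.3740 = 0.504634
  M+4: 0.48161×0.6260 = 0.301488
Scale to base peak (0.504634) = 100: 38.42 : 100.00 : 59.74

38.42 : 100.00 : 59.74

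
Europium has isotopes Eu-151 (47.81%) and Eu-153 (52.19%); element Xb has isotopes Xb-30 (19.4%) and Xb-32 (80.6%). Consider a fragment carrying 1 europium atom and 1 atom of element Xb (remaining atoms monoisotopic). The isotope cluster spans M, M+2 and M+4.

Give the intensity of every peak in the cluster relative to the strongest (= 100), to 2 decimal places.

Europium pattern (n=1): 0.4781 : 0.5219
Element Xb pattern (n=1): 0.1940 : 0.8060
Convolve the two distributions (both contribute in 2-u steps):
  M: 0.4781×0.1940 = 0.092751
  M+2: 0.4781×0.8060 + 0.5219×0.1940 = 0.486597
  M+4: 0.5219×0.8060 = 0.420651
Scale to base peak (0.486597) = 100: 19.06 : 100.00 : 86.45

19.06 : 100.00 : 86.45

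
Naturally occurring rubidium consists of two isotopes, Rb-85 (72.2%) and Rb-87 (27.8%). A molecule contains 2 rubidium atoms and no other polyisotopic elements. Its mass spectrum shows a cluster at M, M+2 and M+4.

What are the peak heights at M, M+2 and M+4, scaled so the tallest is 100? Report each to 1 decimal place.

Expanding (0.722 + 0.278)^2:
P(M) = 0.722^2 = 0.521284
P(M+2) = 2 × 0.722^1 × 0.278^1 = 0.401432
P(M+4) = 0.278^2 = 0.077284
The M peak is largest (0.521284); scaling to 100 gives 100.0 : 77.0 : 14.8.

100.0 : 77.0 : 14.8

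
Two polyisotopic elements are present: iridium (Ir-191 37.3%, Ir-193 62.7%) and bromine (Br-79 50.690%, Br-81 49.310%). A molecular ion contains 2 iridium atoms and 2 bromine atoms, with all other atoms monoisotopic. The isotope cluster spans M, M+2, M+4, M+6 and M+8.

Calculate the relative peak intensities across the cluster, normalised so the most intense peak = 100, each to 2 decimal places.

9.70 : 51.47 : 100.00 : 84.16 : 25.93

Iridium pattern (n=2): 0.139129 : 0.467742 : 0.393129
Bromine pattern (n=2): 0.25694761 : 0.49990478 : 0.24314761
Convolve the two distributions (both contribute in 2-u steps):
  M: 0.139129×0.25694761 = 0.035749
  M+2: 0.139129×0.49990478 + 0.467742×0.25694761 = 0.189736
  M+4: 0.139129×0.24314761 + 0.467742×0.49990478 + 0.393129×0.25694761 = 0.368669
  M+6: 0.467742×0.24314761 + 0.393129×0.49990478 = 0.310257
  M+8: 0.393129×0.24314761 = 0.095588
Scale to base peak (0.368669) = 100: 9.70 : 51.47 : 100.00 : 84.16 : 25.93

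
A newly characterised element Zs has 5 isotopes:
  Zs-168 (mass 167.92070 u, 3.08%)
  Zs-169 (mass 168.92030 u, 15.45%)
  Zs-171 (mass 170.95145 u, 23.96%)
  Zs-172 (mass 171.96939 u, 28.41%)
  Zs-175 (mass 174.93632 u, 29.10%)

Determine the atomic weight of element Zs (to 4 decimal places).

171.9931 u

The abundance-weighted mean is 0.0308 × 167.92070 + 0.1545 × 168.92030 + 0.2396 × 170.95145 + 0.2841 × 171.96939 + 0.2910 × 174.93632
= 5.171958 + 26.098186 + 40.959967 + 48.856504 + 50.906469 = 171.993084 u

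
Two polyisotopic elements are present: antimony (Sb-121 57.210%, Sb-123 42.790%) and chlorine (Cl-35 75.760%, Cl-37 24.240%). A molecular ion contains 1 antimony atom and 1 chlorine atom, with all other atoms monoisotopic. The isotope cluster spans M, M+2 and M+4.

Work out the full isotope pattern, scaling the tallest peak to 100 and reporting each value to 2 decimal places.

93.64 : 100.00 : 22.41

Antimony pattern (n=1): 0.5721 : 0.4279
Chlorine pattern (n=1): 0.7576 : 0.2424
Convolve the two distributions (both contribute in 2-u steps):
  M: 0.5721×0.7576 = 0.433423
  M+2: 0.5721×0.2424 + 0.4279×0.7576 = 0.462854
  M+4: 0.4279×0.2424 = 0.103723
Scale to base peak (0.462854) = 100: 93.64 : 100.00 : 22.41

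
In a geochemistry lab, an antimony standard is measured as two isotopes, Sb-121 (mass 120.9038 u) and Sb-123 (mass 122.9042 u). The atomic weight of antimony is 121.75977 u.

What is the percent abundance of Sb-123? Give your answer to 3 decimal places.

Let x be the fractional abundance of Sb-121; then Sb-123 has abundance 1 − x.
120.9038·x + 122.9042·(1 − x) = 121.75977
(120.9038 − 122.9042)·x = 121.75977 − 122.9042
x = -1.14443 / -2.0004 = 0.57210 → 57.210% Sb-121, 42.790% Sb-123.

42.790%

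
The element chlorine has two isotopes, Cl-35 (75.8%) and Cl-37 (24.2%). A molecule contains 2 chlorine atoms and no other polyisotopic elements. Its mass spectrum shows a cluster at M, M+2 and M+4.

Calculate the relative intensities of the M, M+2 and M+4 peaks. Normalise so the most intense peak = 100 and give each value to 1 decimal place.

100.0 : 63.9 : 10.2

The 2 Cl atoms are independent, so intensities follow the terms of (0.758 + 0.242)^2.
P(M) = 0.758^2 = 0.574564
P(M+2) = 2 × 0.758^1 × 0.242^1 = 0.366872
P(M+4) = 0.242^2 = 0.058564
The M peak is largest (0.574564); scaling to 100 gives 100.0 : 63.9 : 10.2.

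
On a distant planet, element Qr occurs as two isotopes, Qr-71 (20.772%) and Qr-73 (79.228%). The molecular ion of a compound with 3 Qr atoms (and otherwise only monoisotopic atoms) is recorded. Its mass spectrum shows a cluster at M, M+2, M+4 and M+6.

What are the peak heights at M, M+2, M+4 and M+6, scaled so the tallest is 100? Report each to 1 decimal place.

The 3 Qr atoms are independent, so intensities follow the terms of (0.20772 + 0.79228)^3.
P(M) = 0.20772^3 = 0.008963
P(M+2) = 3 × 0.20772^2 × 0.79228^1 = 0.102555
P(M+4) = 3 × 0.20772^1 × 0.79228^2 = 0.391162
P(M+6) = 0.79228^3 = 0.497320
The M+6 peak is largest (0.497320); scaling to 100 gives 1.8 : 20.6 : 78.7 : 100.0.

1.8 : 20.6 : 78.7 : 100.0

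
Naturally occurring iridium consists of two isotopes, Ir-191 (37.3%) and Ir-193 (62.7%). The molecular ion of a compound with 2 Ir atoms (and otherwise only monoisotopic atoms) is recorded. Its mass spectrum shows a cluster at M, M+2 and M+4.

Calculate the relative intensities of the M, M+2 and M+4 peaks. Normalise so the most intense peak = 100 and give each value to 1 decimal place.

29.7 : 100.0 : 84.0

The 2 Ir atoms are independent, so intensities follow the terms of (0.373 + 0.627)^2.
P(M) = 0.373^2 = 0.139129
P(M+2) = 2 × 0.373^1 × 0.627^1 = 0.467742
P(M+4) = 0.627^2 = 0.393129
The M+2 peak is largest (0.467742); scaling to 100 gives 29.7 : 100.0 : 84.0.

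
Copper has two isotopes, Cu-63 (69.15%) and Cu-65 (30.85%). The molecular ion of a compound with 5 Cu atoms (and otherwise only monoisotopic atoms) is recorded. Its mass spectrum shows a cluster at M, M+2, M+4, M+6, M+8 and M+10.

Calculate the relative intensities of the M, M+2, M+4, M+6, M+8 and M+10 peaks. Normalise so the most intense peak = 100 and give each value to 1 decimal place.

44.8 : 100.0 : 89.2 : 39.8 : 8.9 : 0.8

The 5 Cu atoms are independent, so intensities follow the terms of (0.6915 + 0.3085)^5.
P(M) = 0.6915^5 = 0.158111
P(M+2) = 5 × 0.6915^4 × 0.3085^1 = 0.352691
P(M+4) = 10 × 0.6915^3 × 0.3085^2 = 0.314693
P(M+6) = 10 × 0.6915^2 × 0.3085^3 = 0.140394
P(M+8) = 5 × 0.6915^1 × 0.3085^4 = 0.031317
P(M+10) = 0.3085^5 = 0.002794
The M+2 peak is largest (0.352691); scaling to 100 gives 44.8 : 100.0 : 89.2 : 39.8 : 8.9 : 0.8.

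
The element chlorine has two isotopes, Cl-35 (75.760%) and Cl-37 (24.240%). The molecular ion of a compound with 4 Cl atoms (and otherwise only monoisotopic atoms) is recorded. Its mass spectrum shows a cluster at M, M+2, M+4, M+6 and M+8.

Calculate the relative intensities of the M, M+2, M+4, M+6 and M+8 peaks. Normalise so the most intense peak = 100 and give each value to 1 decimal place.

The 4 Cl atoms are independent, so intensities follow the terms of (0.75760 + 0.24240)^4.
P(M) = 0.75760^4 = 0.329428
P(M+2) = 4 × 0.75760^3 × 0.24240^1 = 0.421612
P(M+4) = 6 × 0.75760^2 × 0.24240^2 = 0.202347
P(M+6) = 4 × 0.75760^1 × 0.24240^3 = 0.043162
P(M+8) = 0.24240^4 = 0.003452
The M+2 peak is largest (0.421612); scaling to 100 gives 78.1 : 100.0 : 48.0 : 10.2 : 0.8.

78.1 : 100.0 : 48.0 : 10.2 : 0.8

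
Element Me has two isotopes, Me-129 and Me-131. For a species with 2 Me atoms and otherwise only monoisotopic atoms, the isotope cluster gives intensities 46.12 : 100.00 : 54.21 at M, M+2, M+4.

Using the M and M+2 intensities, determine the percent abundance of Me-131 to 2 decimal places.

Write p for the Me-129 fraction. I(M+2)/I(M) = [C(2,1)·p^1·(1−p)] / p^2 = 2·(1−p)/p = 100.00/46.12 = 2.1683
(1−p)/p = 2.1683/2 = 1.0841  ⇒  p = 1/(1 + 1.0841) = 0.4798
Me-129: 47.98%, Me-131: 52.02%.

52.02%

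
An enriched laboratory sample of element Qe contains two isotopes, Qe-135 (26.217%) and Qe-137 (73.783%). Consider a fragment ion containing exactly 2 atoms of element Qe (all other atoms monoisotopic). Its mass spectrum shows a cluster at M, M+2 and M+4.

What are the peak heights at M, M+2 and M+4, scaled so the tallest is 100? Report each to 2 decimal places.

12.63 : 71.07 : 100.00

Each Qe atom is independently Qe-135 (p = 0.26217) or Qe-137 (q = 0.73783); the cluster is the binomial expansion (p + q)^2.
P(M) = 0.26217^2 = 0.068733
P(M+2) = 2 × 0.26217^1 × 0.73783^1 = 0.386874
P(M+4) = 0.73783^2 = 0.544393
The M+4 peak is largest (0.544393); scaling to 100 gives 12.63 : 71.07 : 100.00.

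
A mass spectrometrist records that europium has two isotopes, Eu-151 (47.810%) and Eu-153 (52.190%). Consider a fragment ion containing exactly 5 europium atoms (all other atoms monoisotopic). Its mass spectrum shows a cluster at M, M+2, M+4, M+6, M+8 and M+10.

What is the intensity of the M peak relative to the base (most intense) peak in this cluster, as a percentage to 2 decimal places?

Binomial terms of (0.47810 + 0.52190)^5: M 0.0250, M+2 0.1363, M+4 0.2977, M+6 0.3249, M+8 0.1774, M+10 0.0387 → M+6 is the base peak.
P(M+6) = C(5,3) × 0.47810^2 × 0.52190^3 = 10 × 0.22857961 × 0.14215492 = 0.324937 (base)
P(M) = C(5,0) × 0.47810^5 × 0.52190^0 = 1 × 0.02498007 × 1.0000 = 0.024980
Relative intensity = 0.024980 / 0.324937 × 100 = 7.69

7.69%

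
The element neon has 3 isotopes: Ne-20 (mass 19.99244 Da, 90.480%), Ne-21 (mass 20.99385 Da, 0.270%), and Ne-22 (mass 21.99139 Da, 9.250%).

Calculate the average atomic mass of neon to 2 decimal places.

20.18 Da

The abundance-weighted mean is 0.90480 × 19.99244 + 0.00270 × 20.99385 + 0.09250 × 21.99139
= 18.089160 + 0.056683 + 2.034204 = 20.180047 Da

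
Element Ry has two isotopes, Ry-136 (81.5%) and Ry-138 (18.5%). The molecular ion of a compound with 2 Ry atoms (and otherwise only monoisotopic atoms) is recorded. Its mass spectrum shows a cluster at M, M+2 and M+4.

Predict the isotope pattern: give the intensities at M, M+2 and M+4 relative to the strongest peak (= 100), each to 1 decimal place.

100.0 : 45.4 : 5.2

Each Ry atom is independently Ry-136 (p = 0.815) or Ry-138 (q = 0.185); the cluster is the binomial expansion (p + q)^2.
P(M) = 0.815^2 = 0.664225
P(M+2) = 2 × 0.815^1 × 0.185^1 = 0.301550
P(M+4) = 0.185^2 = 0.034225
The M peak is largest (0.664225); scaling to 100 gives 100.0 : 45.4 : 5.2.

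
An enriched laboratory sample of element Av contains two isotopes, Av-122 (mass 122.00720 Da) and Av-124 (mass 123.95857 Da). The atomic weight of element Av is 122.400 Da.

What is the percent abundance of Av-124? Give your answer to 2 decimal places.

20.13%

With x = fraction of Av-122 (so Av-124 is 1 − x):
122.00720·x + 123.95857·(1 − x) = 122.400
(122.00720 − 123.95857)·x = 122.400 − 123.95857
x = -1.55857 / -1.95137 = 0.79871 → 79.87% Av-122, 20.13% Av-124.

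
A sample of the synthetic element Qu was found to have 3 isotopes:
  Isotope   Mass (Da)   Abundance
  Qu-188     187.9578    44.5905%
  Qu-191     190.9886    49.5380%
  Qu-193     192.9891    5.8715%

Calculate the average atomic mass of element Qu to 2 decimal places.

189.75 Da

The abundance-weighted mean is 0.445905 × 187.9578 + 0.495380 × 190.9886 + 0.058715 × 192.9891
= 83.81132 + 94.61193 + 11.33136 = 189.75461 Da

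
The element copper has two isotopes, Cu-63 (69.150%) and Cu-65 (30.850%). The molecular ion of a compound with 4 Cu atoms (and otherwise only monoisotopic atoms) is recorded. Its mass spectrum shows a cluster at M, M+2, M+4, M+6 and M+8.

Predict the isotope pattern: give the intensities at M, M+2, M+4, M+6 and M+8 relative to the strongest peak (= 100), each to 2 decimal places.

Expanding (0.69150 + 0.30850)^4:
P(M) = 0.69150^4 = 0.228649
P(M+2) = 4 × 0.69150^3 × 0.30850^1 = 0.408030
P(M+4) = 6 × 0.69150^2 × 0.30850^2 = 0.273052
P(M+6) = 4 × 0.69150^1 × 0.30850^3 = 0.081212
P(M+8) = 0.30850^4 = 0.009058
The M+2 peak is largest (0.408030); scaling to 100 gives 56.04 : 100.00 : 66.92 : 19.90 : 2.22.

56.04 : 100.00 : 66.92 : 19.90 : 2.22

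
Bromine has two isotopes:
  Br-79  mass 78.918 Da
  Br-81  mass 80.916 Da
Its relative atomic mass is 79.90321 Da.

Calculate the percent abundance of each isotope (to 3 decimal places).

Writing the weighted mean with unknown fraction x of Br-79:
78.918·x + 80.916·(1 − x) = 79.90321
(78.918 − 80.916)·x = 79.90321 − 80.916
x = -1.01279 / -1.998 = 0.50690 → 50.690% Br-79, 49.310% Br-81.

Br-79: 50.690%, Br-81: 49.310%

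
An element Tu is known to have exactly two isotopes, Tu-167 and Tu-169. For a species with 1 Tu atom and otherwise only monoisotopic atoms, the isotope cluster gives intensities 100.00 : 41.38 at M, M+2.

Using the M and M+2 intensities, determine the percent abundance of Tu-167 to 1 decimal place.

Let p = fractional abundance of Tu-167. I(M+2)/I(M) = [C(1,1)·p^0·(1−p)] / p^1 = 1·(1−p)/p = 41.38/100.00 = 0.4138
(1−p)/p = 0.4138/1 = 0.4138  ⇒  p = 1/(1 + 0.4138) = 0.7073
Tu-167: 70.7%, Tu-169: 29.3%.

70.7%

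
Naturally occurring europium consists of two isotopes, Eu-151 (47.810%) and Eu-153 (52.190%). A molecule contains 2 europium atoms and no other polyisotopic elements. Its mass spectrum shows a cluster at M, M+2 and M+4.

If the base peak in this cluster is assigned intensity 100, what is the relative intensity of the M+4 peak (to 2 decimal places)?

54.58

Term probabilities: M 0.2286, M+2 0.4990, M+4 0.2724. Base peak = M+2.
P(M+2) = C(2,1) × 0.47810^1 × 0.52190^1 = 2 × 0.4781 × 0.5219 = 0.499041 (base)
P(M+4) = C(2,2) × 0.47810^0 × 0.52190^2 = 1 × 1.0000 × 0.27237961 = 0.272380
Relative intensity = 0.272380 / 0.499041 × 100 = 54.58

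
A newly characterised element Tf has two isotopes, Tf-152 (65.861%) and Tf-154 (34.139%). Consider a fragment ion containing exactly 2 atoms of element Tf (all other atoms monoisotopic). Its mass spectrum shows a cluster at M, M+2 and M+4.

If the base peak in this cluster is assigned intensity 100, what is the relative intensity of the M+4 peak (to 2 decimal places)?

(0.65861 + 0.34139)^2 gives M 0.4338, M+2 0.4497, M+4 0.1165; the largest is M+2.
P(M+2) = C(2,1) × 0.65861^1 × 0.34139^1 = 2 × 0.65861 × 0.34139 = 0.449686 (base)
P(M+4) = C(2,2) × 0.65861^0 × 0.34139^2 = 1 × 1.0000 × 0.11654713 = 0.116547
Relative intensity = 0.116547 / 0.449686 × 100 = 25.92

25.92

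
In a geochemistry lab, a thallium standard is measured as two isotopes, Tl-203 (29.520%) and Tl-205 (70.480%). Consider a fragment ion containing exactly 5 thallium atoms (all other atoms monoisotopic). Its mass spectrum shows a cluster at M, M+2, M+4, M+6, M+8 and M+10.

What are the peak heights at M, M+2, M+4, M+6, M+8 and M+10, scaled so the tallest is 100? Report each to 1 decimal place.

0.6 : 7.3 : 35.1 : 83.8 : 100.0 : 47.8

The 5 Tl atoms are independent, so intensities follow the terms of (0.29520 + 0.70480)^5.
P(M) = 0.29520^5 = 0.002242
P(M+2) = 5 × 0.29520^4 × 0.70480^1 = 0.026761
P(M+4) = 10 × 0.29520^3 × 0.70480^2 = 0.127785
P(M+6) = 10 × 0.29520^2 × 0.70480^3 = 0.305092
P(M+8) = 5 × 0.29520^1 × 0.70480^4 = 0.364208
P(M+10) = 0.70480^5 = 0.173912
The M+8 peak is largest (0.364208); scaling to 100 gives 0.6 : 7.3 : 35.1 : 83.8 : 100.0 : 47.8.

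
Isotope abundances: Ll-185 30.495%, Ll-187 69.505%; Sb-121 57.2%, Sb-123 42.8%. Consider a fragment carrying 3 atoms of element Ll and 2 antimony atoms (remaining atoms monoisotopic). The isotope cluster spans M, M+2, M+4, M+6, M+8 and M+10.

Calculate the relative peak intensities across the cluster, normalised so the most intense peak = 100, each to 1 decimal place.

Element Ll pattern (n=3): 0.02835867 : 0.19390749 : 0.44195901 : 0.33577483
Antimony pattern (n=2): 0.327184 : 0.489632 : 0.183184
Convolve the two distributions (both contribute in 2-u steps):
  M: 0.02835867×0.327184 = 0.009279
  M+2: 0.02835867×0.489632 + 0.19390749×0.327184 = 0.077329
  M+4: 0.02835867×0.183184 + 0.19390749×0.489632 + 0.44195901×0.327184 = 0.244740
  M+6: 0.19390749×0.183184 + 0.44195901×0.489632 + 0.33577483×0.327184 = 0.361778
  M+8: 0.44195901×0.183184 + 0.33577483×0.489632 = 0.245366
  M+10: 0.33577483×0.183184 = 0.061509
Scale to base peak (0.361778) = 100: 2.6 : 21.4 : 67.6 : 100.0 : 67.8 : 17.0

2.6 : 21.4 : 67.6 : 100.0 : 67.8 : 17.0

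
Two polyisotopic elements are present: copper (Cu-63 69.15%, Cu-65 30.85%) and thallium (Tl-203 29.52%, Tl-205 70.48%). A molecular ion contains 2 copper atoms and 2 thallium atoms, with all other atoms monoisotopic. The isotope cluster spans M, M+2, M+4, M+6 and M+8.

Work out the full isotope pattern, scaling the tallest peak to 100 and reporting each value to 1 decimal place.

Copper pattern (n=2): 0.47817225 : 0.4266555 : 0.09517225
Thallium pattern (n=2): 0.08714304 : 0.41611392 : 0.49674304
Convolve the two distributions (both contribute in 2-u steps):
  M: 0.47817225×0.08714304 = 0.041669
  M+2: 0.47817225×0.41611392 + 0.4266555×0.08714304 = 0.236154
  M+4: 0.47817225×0.49674304 + 0.4266555×0.41611392 + 0.09517225×0.08714304 = 0.423360
  M+6: 0.4266555×0.49674304 + 0.09517225×0.41611392 = 0.251541
  M+8: 0.09517225×0.49674304 = 0.047276
Scale to base peak (0.423360) = 100: 9.8 : 55.8 : 100.0 : 59.4 : 11.2

9.8 : 55.8 : 100.0 : 59.4 : 11.2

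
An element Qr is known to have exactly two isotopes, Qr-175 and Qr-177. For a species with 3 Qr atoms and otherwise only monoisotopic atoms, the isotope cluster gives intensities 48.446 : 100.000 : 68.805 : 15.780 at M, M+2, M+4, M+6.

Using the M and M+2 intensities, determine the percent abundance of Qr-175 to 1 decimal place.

59.2%

If p is the fraction of Qr that is Qr-175, then I(M+2)/I(M) = [C(3,1)·p^2·(1−p)] / p^3 = 3·(1−p)/p = 100.000/48.446 = 2.0642
(1−p)/p = 2.0642/3 = 0.6881  ⇒  p = 1/(1 + 0.6881) = 0.5924
Qr-175: 59.2%, Qr-177: 40.8%.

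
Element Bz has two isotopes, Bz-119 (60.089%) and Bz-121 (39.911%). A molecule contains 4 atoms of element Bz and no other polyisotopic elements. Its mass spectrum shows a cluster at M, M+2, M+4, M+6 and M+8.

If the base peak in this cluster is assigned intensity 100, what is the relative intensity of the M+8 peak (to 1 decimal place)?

Term probabilities: M 0.1304, M+2 0.3464, M+4 0.3451, M+6 0.1528, M+8 0.0254. Base peak = M+2.
P(M+2) = C(4,1) × 0.60089^3 × 0.39911^1 = 4 × 0.21696263 × 0.39911 = 0.346368 (base)
P(M+8) = C(4,4) × 0.60089^0 × 0.39911^4 = 1 × 1.0000 × 0.02537292 = 0.025373
Relative intensity = 0.025373 / 0.346368 × 100 = 7.3

7.3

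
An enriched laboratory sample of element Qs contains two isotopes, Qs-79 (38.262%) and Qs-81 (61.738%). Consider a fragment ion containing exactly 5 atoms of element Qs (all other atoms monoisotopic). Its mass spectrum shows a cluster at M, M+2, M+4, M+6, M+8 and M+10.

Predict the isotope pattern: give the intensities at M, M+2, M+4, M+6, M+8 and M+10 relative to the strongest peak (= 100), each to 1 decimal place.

2.4 : 19.2 : 62.0 : 100.0 : 80.7 : 26.0

Expanding (0.38262 + 0.61738)^5:
P(M) = 0.38262^5 = 0.008200
P(M+2) = 5 × 0.38262^4 × 0.61738^1 = 0.066160
P(M+4) = 10 × 0.38262^3 × 0.61738^2 = 0.213505
P(M+6) = 10 × 0.38262^2 × 0.61738^3 = 0.344503
P(M+8) = 5 × 0.38262^1 × 0.61738^4 = 0.277938
P(M+10) = 0.61738^5 = 0.089694
The M+6 peak is largest (0.344503); scaling to 100 gives 2.4 : 19.2 : 62.0 : 100.0 : 80.7 : 26.0.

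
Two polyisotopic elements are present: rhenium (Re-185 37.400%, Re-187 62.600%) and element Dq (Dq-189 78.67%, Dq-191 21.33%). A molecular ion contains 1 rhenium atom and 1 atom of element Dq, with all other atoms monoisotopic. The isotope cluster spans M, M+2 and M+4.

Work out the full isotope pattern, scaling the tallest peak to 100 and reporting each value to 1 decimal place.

51.4 : 100.0 : 23.3

Rhenium pattern (n=1): 0.3740 : 0.6260
Element Dq pattern (n=1): 0.7867 : 0.2133
Convolve the two distributions (both contribute in 2-u steps):
  M: 0.3740×0.7867 = 0.294226
  M+2: 0.3740×0.2133 + 0.6260×0.7867 = 0.572248
  M+4: 0.6260×0.2133 = 0.133526
Scale to base peak (0.572248) = 100: 51.4 : 100.0 : 23.3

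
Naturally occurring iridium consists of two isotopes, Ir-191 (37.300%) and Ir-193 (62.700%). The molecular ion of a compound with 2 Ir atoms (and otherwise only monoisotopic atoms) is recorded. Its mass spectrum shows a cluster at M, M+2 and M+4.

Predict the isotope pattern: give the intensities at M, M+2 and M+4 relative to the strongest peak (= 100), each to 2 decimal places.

29.74 : 100.00 : 84.05

Expanding (0.37300 + 0.62700)^2:
P(M) = 0.37300^2 = 0.139129
P(M+2) = 2 × 0.37300^1 × 0.62700^1 = 0.467742
P(M+4) = 0.62700^2 = 0.393129
The M+2 peak is largest (0.467742); scaling to 100 gives 29.74 : 100.00 : 84.05.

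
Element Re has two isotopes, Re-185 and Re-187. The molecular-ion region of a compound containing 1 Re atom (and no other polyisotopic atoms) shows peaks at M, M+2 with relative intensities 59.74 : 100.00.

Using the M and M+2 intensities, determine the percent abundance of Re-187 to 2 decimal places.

62.60%

Write p for the Re-185 fraction. I(M+2)/I(M) = [C(1,1)·p^0·(1−p)] / p^1 = 1·(1−p)/p = 100.00/59.74 = 1.6739
(1−p)/p = 1.6739/1 = 1.6739  ⇒  p = 1/(1 + 1.6739) = 0.3740
Re-185: 37.40%, Re-187: 62.60%.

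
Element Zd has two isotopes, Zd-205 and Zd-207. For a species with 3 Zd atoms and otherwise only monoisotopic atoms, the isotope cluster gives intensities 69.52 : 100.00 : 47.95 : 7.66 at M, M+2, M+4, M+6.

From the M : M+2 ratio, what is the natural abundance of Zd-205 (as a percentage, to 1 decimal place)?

67.6%

If p is the fraction of Zd that is Zd-205, then I(M+2)/I(M) = [C(3,1)·p^2·(1−p)] / p^3 = 3·(1−p)/p = 100.00/69.52 = 1.4384
(1−p)/p = 1.4384/3 = 0.4795  ⇒  p = 1/(1 + 0.4795) = 0.6759
Zd-205: 67.6%, Zd-207: 32.4%.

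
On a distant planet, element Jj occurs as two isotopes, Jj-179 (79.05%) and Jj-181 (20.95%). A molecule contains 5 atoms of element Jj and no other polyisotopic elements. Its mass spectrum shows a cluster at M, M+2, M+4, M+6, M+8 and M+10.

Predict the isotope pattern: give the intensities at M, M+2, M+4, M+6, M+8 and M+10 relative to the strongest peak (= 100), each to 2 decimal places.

Expanding (0.7905 + 0.2095)^5:
P(M) = 0.7905^5 = 0.308681
P(M+2) = 5 × 0.7905^4 × 0.2095^1 = 0.409036
P(M+4) = 10 × 0.7905^3 × 0.2095^2 = 0.216807
P(M+6) = 10 × 0.7905^2 × 0.2095^3 = 0.057459
P(M+8) = 5 × 0.7905^1 × 0.2095^4 = 0.007614
P(M+10) = 0.2095^5 = 0.000404
The M+2 peak is largest (0.409036); scaling to 100 gives 75.47 : 100.00 : 53.00 : 14.05 : 1.86 : 0.10.

75.47 : 100.00 : 53.00 : 14.05 : 1.86 : 0.10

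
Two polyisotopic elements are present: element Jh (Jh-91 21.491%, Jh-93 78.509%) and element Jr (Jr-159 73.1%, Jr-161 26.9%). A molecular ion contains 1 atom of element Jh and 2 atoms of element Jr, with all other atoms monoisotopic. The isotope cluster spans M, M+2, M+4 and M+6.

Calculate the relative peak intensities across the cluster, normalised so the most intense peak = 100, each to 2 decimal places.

Element Jh pattern (n=1): 0.21491 : 0.78509
Element Jr pattern (n=2): 0.534361 : 0.393278 : 0.072361
Convolve the two distributions (both contribute in 2-u steps):
  M: 0.21491×0.534361 = 0.114840
  M+2: 0.21491×0.393278 + 0.78509×0.534361 = 0.504041
  M+4: 0.21491×0.072361 + 0.78509×0.393278 = 0.324310
  M+6: 0.78509×0.072361 = 0.056810
Scale to base peak (0.504041) = 100: 22.78 : 100.00 : 64.34 : 11.27

22.78 : 100.00 : 64.34 : 11.27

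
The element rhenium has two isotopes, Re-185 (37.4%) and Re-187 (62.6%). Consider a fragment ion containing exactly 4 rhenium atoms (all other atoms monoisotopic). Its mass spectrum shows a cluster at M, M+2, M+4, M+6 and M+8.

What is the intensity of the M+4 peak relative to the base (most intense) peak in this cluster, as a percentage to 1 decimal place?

Binomial terms of (0.374 + 0.626)^4: M 0.0196, M+2 0.1310, M+4 0.3289, M+6 0.3670, M+8 0.1536 → M+6 is the base peak.
P(M+6) = C(4,3) × 0.374^1 × 0.626^3 = 4 × 0.3740 × 0.24531438 = 0.366990 (base)
P(M+4) = C(4,2) × 0.374^2 × 0.626^2 = 6 × 0.139876 × 0.391876 = 0.328884
Relative intensity = 0.328884 / 0.366990 × 100 = 89.6

89.6%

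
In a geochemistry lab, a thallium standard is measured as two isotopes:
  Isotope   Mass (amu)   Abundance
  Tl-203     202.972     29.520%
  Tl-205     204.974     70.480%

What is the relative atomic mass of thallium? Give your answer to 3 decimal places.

204.383 amu

Average mass = Σ (abundance × isotope mass) = 0.29520 × 202.972 + 0.70480 × 204.974
= 59.9173 + 144.4657 = 204.3830 amu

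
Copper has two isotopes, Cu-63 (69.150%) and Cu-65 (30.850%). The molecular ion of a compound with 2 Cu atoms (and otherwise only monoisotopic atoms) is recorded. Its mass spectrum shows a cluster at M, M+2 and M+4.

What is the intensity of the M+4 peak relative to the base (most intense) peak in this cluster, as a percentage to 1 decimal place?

(0.69150 + 0.30850)^2 gives M 0.4782, M+2 0.4267, M+4 0.0952; the largest is M.
P(M) = C(2,0) × 0.69150^2 × 0.30850^0 = 1 × 0.47817225 × 1.0000 = 0.478172 (base)
P(M+4) = C(2,2) × 0.69150^0 × 0.30850^2 = 1 × 1.0000 × 0.09517225 = 0.095172
Relative intensity = 0.095172 / 0.478172 × 100 = 19.9

19.9%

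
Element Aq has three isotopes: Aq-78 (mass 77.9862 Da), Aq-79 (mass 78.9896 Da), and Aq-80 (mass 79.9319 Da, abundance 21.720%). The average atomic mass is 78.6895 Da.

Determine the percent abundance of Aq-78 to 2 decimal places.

The remaining 78.280% is split between Aq-78 (fraction x) and Aq-79 (fraction 0.78280 − x).
Substituting: 77.9862x + 78.9896(0.78280 − x) = 61.32829132
(77.9862 − 78.9896)x = -0.50476756  ⇒  x = 0.50306, y = 0.27974
Aq-78: 50.31%, Aq-79: 27.97%.

50.31%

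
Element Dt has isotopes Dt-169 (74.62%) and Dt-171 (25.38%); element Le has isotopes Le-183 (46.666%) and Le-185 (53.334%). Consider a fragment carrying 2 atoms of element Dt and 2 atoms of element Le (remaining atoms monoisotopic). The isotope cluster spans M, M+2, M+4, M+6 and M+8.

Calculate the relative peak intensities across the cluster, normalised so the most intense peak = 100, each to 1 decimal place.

Element Dt pattern (n=2): 0.55681444 : 0.37877112 : 0.06441444
Element Le pattern (n=2): 0.21777156 : 0.49777689 : 0.28445156
Convolve the two distributions (both contribute in 2-u steps):
  M: 0.55681444×0.21777156 = 0.121258
  M+2: 0.55681444×0.49777689 + 0.37877112×0.21777156 = 0.359655
  M+4: 0.55681444×0.28445156 + 0.37877112×0.49777689 + 0.06441444×0.21777156 = 0.360958
  M+6: 0.37877112×0.28445156 + 0.06441444×0.49777689 = 0.139806
  M+8: 0.06441444×0.28445156 = 0.018323
Scale to base peak (0.360958) = 100: 33.6 : 99.6 : 100.0 : 38.7 : 5.1

33.6 : 99.6 : 100.0 : 38.7 : 5.1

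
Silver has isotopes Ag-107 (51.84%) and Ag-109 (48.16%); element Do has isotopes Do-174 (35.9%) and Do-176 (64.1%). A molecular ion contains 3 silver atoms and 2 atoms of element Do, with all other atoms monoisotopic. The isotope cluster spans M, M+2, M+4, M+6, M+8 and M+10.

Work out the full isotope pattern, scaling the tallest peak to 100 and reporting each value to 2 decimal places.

Silver pattern (n=3): 0.13931407 : 0.38827347 : 0.36071085 : 0.11170161
Element Do pattern (n=2): 0.128881 : 0.460238 : 0.410881
Convolve the two distributions (both contribute in 2-u steps):
  M: 0.13931407×0.128881 = 0.017955
  M+2: 0.13931407×0.460238 + 0.38827347×0.128881 = 0.114159
  M+4: 0.13931407×0.410881 + 0.38827347×0.460238 + 0.36071085×0.128881 = 0.282428
  M+6: 0.38827347×0.410881 + 0.36071085×0.460238 + 0.11170161×0.128881 = 0.339943
  M+8: 0.36071085×0.410881 + 0.11170161×0.460238 = 0.199619
  M+10: 0.11170161×0.410881 = 0.045896
Scale to base peak (0.339943) = 100: 5.28 : 33.58 : 83.08 : 100.00 : 58.72 : 13.50

5.28 : 33.58 : 83.08 : 100.00 : 58.72 : 13.50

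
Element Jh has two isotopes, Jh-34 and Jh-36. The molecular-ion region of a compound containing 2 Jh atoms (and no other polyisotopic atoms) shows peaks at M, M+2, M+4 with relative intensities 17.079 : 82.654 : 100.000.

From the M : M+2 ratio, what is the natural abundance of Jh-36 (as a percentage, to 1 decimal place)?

70.8%

Let p = fractional abundance of Jh-34. I(M+2)/I(M) = [C(2,1)·p^1·(1−p)] / p^2 = 2·(1−p)/p = 82.654/17.079 = 4.8395
(1−p)/p = 4.8395/2 = 2.4198  ⇒  p = 1/(1 + 2.4198) = 0.2924
Jh-34: 29.2%, Jh-36: 70.8%.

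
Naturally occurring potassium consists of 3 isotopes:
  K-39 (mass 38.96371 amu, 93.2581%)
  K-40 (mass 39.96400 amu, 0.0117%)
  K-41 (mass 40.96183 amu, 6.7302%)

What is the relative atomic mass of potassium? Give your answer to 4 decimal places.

39.0983 amu

Average mass = Σ (abundance × isotope mass) = 0.932581 × 38.96371 + 0.000117 × 39.96400 + 0.067302 × 40.96183
= 36.336816 + 0.004676 + 2.756813 = 39.098305 amu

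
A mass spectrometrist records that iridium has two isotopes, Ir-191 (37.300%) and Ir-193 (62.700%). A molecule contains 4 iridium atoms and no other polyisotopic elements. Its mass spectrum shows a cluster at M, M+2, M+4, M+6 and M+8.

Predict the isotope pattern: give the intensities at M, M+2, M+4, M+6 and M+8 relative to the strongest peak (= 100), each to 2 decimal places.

Expanding (0.37300 + 0.62700)^4:
P(M) = 0.37300^4 = 0.019357
P(M+2) = 4 × 0.37300^3 × 0.62700^1 = 0.130153
P(M+4) = 6 × 0.37300^2 × 0.62700^2 = 0.328174
P(M+6) = 4 × 0.37300^1 × 0.62700^3 = 0.367766
P(M+8) = 0.62700^4 = 0.154550
The M+6 peak is largest (0.367766); scaling to 100 gives 5.26 : 35.39 : 89.23 : 100.00 : 42.02.

5.26 : 35.39 : 89.23 : 100.00 : 42.02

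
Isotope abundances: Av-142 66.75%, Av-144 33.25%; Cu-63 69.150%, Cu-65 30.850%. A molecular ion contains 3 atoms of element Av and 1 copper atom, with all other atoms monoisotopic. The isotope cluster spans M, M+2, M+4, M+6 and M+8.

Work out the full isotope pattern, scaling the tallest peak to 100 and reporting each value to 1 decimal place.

51.5 : 100.0 : 72.7 : 23.5 : 2.8

Element Av pattern (n=3): 0.2974088 : 0.44444236 : 0.22138889 : 0.03675995
Copper pattern (n=1): 0.6915 : 0.3085
Convolve the two distributions (both contribute in 2-u steps):
  M: 0.2974088×0.6915 = 0.205658
  M+2: 0.2974088×0.3085 + 0.44444236×0.6915 = 0.399083
  M+4: 0.44444236×0.3085 + 0.22138889×0.6915 = 0.290201
  M+6: 0.22138889×0.3085 + 0.03675995×0.6915 = 0.093718
  M+8: 0.03675995×0.3085 = 0.011340
Scale to base peak (0.399083) = 100: 51.5 : 100.0 : 72.7 : 23.5 : 2.8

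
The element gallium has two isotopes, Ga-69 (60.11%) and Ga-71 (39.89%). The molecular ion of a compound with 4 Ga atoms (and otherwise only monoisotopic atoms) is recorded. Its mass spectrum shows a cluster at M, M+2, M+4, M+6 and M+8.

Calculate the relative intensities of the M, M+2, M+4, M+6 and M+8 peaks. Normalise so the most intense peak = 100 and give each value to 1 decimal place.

Each Ga atom is independently Ga-69 (p = 0.6011) or Ga-71 (q = 0.3989); the cluster is the binomial expansion (p + q)^4.
P(M) = 0.6011^4 = 0.130553
P(M+2) = 4 × 0.6011^3 × 0.3989^1 = 0.346549
P(M+4) = 6 × 0.6011^2 × 0.3989^2 = 0.344963
P(M+6) = 4 × 0.6011^1 × 0.3989^3 = 0.152616
P(M+8) = 0.3989^4 = 0.025320
The M+2 peak is largest (0.346549); scaling to 100 gives 37.7 : 100.0 : 99.5 : 44.0 : 7.3.

37.7 : 100.0 : 99.5 : 44.0 : 7.3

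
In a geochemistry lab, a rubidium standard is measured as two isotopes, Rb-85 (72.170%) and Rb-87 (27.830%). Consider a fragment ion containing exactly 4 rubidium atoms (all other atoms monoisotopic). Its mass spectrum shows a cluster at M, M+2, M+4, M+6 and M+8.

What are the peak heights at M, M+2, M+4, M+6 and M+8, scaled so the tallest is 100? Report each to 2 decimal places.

Each Rb atom is independently Rb-85 (p = 0.72170) or Rb-87 (q = 0.27830); the cluster is the binomial expansion (p + q)^4.
P(M) = 0.72170^4 = 0.271286
P(M+2) = 4 × 0.72170^3 × 0.27830^1 = 0.418450
P(M+4) = 6 × 0.72170^2 × 0.27830^2 = 0.242042
P(M+6) = 4 × 0.72170^1 × 0.27830^3 = 0.062224
P(M+8) = 0.27830^4 = 0.005999
The M+2 peak is largest (0.418450); scaling to 100 gives 64.83 : 100.00 : 57.84 : 14.87 : 1.43.

64.83 : 100.00 : 57.84 : 14.87 : 1.43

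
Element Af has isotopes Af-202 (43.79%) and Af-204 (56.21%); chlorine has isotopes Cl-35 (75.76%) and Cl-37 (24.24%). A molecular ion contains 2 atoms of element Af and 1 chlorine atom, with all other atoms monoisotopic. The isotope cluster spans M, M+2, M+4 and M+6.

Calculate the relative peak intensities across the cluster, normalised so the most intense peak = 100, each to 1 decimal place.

34.6 : 100.0 : 85.5 : 18.3

Element Af pattern (n=2): 0.19175641 : 0.49228718 : 0.31595641
Chlorine pattern (n=1): 0.7576 : 0.2424
Convolve the two distributions (both contribute in 2-u steps):
  M: 0.19175641×0.7576 = 0.145275
  M+2: 0.19175641×0.2424 + 0.49228718×0.7576 = 0.419439
  M+4: 0.49228718×0.2424 + 0.31595641×0.7576 = 0.358699
  M+6: 0.31595641×0.2424 = 0.076588
Scale to base peak (0.419439) = 100: 34.6 : 100.0 : 85.5 : 18.3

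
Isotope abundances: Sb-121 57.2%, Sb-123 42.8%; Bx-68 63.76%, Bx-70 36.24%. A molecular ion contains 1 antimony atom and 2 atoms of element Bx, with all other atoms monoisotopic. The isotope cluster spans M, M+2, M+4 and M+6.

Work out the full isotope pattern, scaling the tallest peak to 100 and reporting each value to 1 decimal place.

53.0 : 100.0 : 62.3 : 12.8

Antimony pattern (n=1): 0.5720 : 0.4280
Element Bx pattern (n=2): 0.40653376 : 0.46213248 : 0.13133376
Convolve the two distributions (both contribute in 2-u steps):
  M: 0.5720×0.40653376 = 0.232537
  M+2: 0.5720×0.46213248 + 0.4280×0.40653376 = 0.438336
  M+4: 0.5720×0.13133376 + 0.4280×0.46213248 = 0.272916
  M+6: 0.4280×0.13133376 = 0.056211
Scale to base peak (0.438336) = 100: 53.0 : 100.0 : 62.3 : 12.8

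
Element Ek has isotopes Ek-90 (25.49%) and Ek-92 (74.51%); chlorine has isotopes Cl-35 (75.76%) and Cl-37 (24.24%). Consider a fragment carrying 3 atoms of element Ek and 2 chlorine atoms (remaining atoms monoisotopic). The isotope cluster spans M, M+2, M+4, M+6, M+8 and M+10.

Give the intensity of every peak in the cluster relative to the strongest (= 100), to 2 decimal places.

2.37 : 22.26 : 74.15 : 100.00 : 44.01 : 6.05

Element Ek pattern (n=3): 0.01656188 : 0.1452364 : 0.42454157 : 0.41366015
Chlorine pattern (n=2): 0.57395776 : 0.36728448 : 0.05875776
Convolve the two distributions (both contribute in 2-u steps):
  M: 0.01656188×0.57395776 = 0.009506
  M+2: 0.01656188×0.36728448 + 0.1452364×0.57395776 = 0.089442
  M+4: 0.01656188×0.05875776 + 0.1452364×0.36728448 + 0.42454157×0.57395776 = 0.297985
  M+6: 0.1452364×0.05875776 + 0.42454157×0.36728448 + 0.41366015×0.57395776 = 0.401885
  M+8: 0.42454157×0.05875776 + 0.41366015×0.36728448 = 0.176876
  M+10: 0.41366015×0.05875776 = 0.024306
Scale to base peak (0.401885) = 100: 2.37 : 22.26 : 74.15 : 100.00 : 44.01 : 6.05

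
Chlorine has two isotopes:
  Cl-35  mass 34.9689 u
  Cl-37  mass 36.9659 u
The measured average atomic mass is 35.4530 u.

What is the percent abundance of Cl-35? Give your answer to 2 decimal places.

Let x be the fractional abundance of Cl-35; then Cl-37 has abundance 1 − x.
34.9689·x + 36.9659·(1 − x) = 35.4530
(34.9689 − 36.9659)·x = 35.4530 − 36.9659
x = -1.5129 / -1.9970 = 0.75759 → 75.76% Cl-35, 24.24% Cl-37.

75.76%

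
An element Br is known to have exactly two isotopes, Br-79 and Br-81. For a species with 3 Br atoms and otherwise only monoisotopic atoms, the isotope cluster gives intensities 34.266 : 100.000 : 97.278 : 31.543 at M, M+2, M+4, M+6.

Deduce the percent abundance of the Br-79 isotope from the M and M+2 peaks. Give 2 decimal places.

Let p = fractional abundance of Br-79. I(M+2)/I(M) = [C(3,1)·p^2·(1−p)] / p^3 = 3·(1−p)/p = 100.000/34.266 = 2.9183
(1−p)/p = 2.9183/3 = 0.9728  ⇒  p = 1/(1 + 0.9728) = 0.5069
Br-79: 50.69%, Br-81: 49.31%.

50.69%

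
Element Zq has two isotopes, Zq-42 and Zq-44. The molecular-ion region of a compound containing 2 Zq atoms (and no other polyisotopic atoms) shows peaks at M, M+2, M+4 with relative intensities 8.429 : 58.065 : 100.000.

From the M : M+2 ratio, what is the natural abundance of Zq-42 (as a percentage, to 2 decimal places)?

22.50%

If p is the fraction of Zq that is Zq-42, then I(M+2)/I(M) = [C(2,1)·p^1·(1−p)] / p^2 = 2·(1−p)/p = 58.065/8.429 = 6.8887
(1−p)/p = 6.8887/2 = 3.4444  ⇒  p = 1/(1 + 3.4444) = 0.2250
Zq-42: 22.50%, Zq-44: 77.50%.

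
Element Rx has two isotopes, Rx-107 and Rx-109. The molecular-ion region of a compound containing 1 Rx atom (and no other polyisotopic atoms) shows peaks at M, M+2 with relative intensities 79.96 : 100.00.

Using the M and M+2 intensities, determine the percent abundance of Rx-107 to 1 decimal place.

Write p for the Rx-107 fraction. I(M+2)/I(M) = [C(1,1)·p^0·(1−p)] / p^1 = 1·(1−p)/p = 100.00/79.96 = 1.2506
(1−p)/p = 1.2506/1 = 1.2506  ⇒  p = 1/(1 + 1.2506) = 0.4443
Rx-107: 44.4%, Rx-109: 55.6%.

44.4%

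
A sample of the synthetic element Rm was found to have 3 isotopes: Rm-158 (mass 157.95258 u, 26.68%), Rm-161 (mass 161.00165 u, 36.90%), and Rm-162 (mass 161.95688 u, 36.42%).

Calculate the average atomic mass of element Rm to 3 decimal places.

Average mass = Σ (abundance × isotope mass) = 0.2668 × 157.95258 + 0.3690 × 161.00165 + 0.3642 × 161.95688
= 42.141748 + 59.409609 + 58.984696 = 160.536053 u

160.536 u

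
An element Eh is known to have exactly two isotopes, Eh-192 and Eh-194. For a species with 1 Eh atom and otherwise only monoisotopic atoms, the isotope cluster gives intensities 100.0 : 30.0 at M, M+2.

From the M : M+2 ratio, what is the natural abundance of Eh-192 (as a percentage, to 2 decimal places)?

76.92%

Let p = fractional abundance of Eh-192. I(M+2)/I(M) = [C(1,1)·p^0·(1−p)] / p^1 = 1·(1−p)/p = 30.0/100.0 = 0.3000
(1−p)/p = 0.3000/1 = 0.3000  ⇒  p = 1/(1 + 0.3000) = 0.7692
Eh-192: 76.92%, Eh-194: 23.08%.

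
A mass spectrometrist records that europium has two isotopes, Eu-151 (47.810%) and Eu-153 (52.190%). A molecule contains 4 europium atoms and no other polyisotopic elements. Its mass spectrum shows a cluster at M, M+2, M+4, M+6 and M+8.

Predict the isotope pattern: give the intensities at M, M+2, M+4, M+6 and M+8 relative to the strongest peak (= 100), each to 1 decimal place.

The 4 Eu atoms are independent, so intensities follow the terms of (0.47810 + 0.52190)^4.
P(M) = 0.47810^4 = 0.052249
P(M+2) = 4 × 0.47810^3 × 0.52190^1 = 0.228141
P(M+4) = 6 × 0.47810^2 × 0.52190^2 = 0.373563
P(M+6) = 4 × 0.47810^1 × 0.52190^3 = 0.271857
P(M+8) = 0.52190^4 = 0.074191
The M+4 peak is largest (0.373563); scaling to 100 gives 14.0 : 61.1 : 100.0 : 72.8 : 19.9.

14.0 : 61.1 : 100.0 : 72.8 : 19.9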